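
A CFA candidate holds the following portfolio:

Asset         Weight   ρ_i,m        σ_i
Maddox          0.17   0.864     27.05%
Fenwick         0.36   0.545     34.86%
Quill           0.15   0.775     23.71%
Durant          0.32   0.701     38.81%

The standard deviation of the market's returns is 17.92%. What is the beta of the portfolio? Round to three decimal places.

1.243

β_Maddox = 0.864 × 27.05% / 17.92% = 1.3042
β_Fenwick = 0.545 × 34.86% / 17.92% = 1.0602
β_Quill = 0.775 × 23.71% / 17.92% = 1.0254
β_Durant = 0.701 × 38.81% / 17.92% = 1.5182
β_P = Σ w_i β_i = 0.17×1.3042 + 0.36×1.0602 + 0.15×1.0254 + 0.32×1.5182 = 1.2430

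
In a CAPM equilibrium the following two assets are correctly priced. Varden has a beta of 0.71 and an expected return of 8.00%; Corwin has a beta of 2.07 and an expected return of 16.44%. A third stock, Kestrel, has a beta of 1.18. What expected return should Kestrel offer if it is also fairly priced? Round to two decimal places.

MRP (SML slope) = (16.44% − 8.00%) / (2.07 − 0.71) = 8.44% / 1.36 = 6.2059%
R_f (intercept) = 8.00% − 0.71 × 6.2059% = 3.5938%
E(R_Kestrel) = R_f + β × MRP = 3.5938% + 1.18 × 6.2059% = 10.92%

10.92%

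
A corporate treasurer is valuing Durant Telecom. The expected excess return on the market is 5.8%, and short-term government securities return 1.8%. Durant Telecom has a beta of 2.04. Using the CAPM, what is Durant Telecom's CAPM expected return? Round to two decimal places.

13.63%

E(R) = R_f + β × MRP = 1.8% + 2.04 × 5.8% = 13.63%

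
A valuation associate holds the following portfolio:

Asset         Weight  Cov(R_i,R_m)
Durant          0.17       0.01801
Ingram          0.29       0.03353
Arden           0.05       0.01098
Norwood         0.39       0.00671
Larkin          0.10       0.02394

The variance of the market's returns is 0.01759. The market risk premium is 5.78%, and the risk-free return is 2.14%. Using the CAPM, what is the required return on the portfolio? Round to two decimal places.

8.17%

β_Durant = 0.01801 / 0.01759 = 1.0239
β_Ingram = 0.03353 / 0.01759 = 1.9062
β_Arden = 0.01098 / 0.01759 = 0.6242
β_Norwood = 0.00671 / 0.01759 = 0.3815
β_Larkin = 0.02394 / 0.01759 = 1.3610
β_P = Σ w_i β_i = 0.17×1.0239 + 0.29×1.9062 + 0.05×0.6242 + 0.39×0.3815 + 0.10×1.3610 = 1.0430
E(R_P) = R_f + β_P × MRP = 2.14% + 1.0430 × 5.78% = 8.17%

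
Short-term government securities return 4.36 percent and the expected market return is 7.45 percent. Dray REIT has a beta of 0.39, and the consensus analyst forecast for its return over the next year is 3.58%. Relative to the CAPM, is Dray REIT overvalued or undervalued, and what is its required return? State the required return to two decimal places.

MRP = 7.45% − 4.36% = 3.09%
Required return = R_f + β·MRP = 4.36% + 0.39 × 3.09% = 5.57%
Forecast 3.58% < required 5.57% → the stock plots below the SML → overvalued.

Overvalued; required return 5.57%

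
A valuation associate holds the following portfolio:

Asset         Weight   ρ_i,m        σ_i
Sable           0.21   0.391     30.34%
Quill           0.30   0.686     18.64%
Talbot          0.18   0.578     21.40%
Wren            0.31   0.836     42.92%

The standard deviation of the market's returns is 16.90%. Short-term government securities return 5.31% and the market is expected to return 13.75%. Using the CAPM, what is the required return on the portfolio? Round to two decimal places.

15.14%

β_Sable = 0.391 × 30.34% / 16.90% = 0.7019
β_Quill = 0.686 × 18.64% / 16.90% = 0.7566
β_Talbot = 0.578 × 21.40% / 16.90% = 0.7319
β_Wren = 0.836 × 42.92% / 16.90% = 2.1231
β_P = Σ w_i β_i = 0.21×0.7019 + 0.30×0.7566 + 0.18×0.7319 + 0.31×2.1231 = 1.1643
MRP = 13.75% − 5.31% = 8.44%
E(R_P) = R_f + β_P × MRP = 5.31% + 1.1643 × 8.44% = 15.14%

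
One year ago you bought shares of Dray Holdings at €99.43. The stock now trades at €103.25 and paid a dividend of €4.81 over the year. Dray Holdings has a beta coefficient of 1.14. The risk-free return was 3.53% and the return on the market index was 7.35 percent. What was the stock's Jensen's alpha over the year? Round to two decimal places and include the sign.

+0.79%

Realised HPR = (P1 + D1 − P0) / P0 = (103.25 + 4.81 − 99.43) / 99.43 = 8.63 / 99.43 = 8.6795%
MRP = 7.35% − 3.53% = 3.82%
CAPM required = R_f + β·MRP = 3.53% + 1.14 × 3.82% = 7.8848%
α = realised − required = 8.6795% − 7.8848% = +0.79%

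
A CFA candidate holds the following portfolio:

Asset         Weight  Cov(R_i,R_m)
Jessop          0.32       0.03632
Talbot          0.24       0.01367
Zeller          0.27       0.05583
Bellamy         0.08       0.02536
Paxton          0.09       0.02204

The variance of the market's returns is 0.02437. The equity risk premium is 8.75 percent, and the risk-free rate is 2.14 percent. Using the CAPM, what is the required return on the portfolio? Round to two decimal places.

14.34%

β_Jessop = 0.03632 / 0.02437 = 1.4904
β_Talbot = 0.01367 / 0.02437 = 0.5609
β_Zeller = 0.05583 / 0.02437 = 2.2909
β_Bellamy = 0.02536 / 0.02437 = 1.0406
β_Paxton = 0.02204 / 0.02437 = 0.9044
β_P = Σ w_i β_i = 0.32×1.4904 + 0.24×0.5609 + 0.27×2.2909 + 0.08×1.0406 + 0.09×0.9044 = 1.3947
E(R_P) = R_f + β_P × MRP = 2.14% + 1.3947 × 8.75% = 14.34%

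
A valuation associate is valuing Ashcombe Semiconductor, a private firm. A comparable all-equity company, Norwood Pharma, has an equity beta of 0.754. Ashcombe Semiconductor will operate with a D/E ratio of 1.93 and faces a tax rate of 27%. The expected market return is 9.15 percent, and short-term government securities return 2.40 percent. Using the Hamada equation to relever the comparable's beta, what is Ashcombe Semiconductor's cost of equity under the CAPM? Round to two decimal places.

β_L = β_U × [1 + (1 − t)(D/E)] = 0.754 × [1 + (1 − 0.27) × 1.93]
    = 0.754 × [1 + 0.73 × 1.93] = 0.754 × 2.4089 = 1.8163
MRP = 9.15% − 2.40% = 6.75%
E(R) = R_f + β_L × MRP = 2.40% + 1.8163 × 6.75% = 14.66%

14.66%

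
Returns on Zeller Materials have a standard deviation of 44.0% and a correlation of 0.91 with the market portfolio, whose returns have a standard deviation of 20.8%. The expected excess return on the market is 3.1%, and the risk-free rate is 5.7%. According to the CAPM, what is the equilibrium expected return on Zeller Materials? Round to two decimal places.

11.67%

β = ρ × σ_i / σ_m = 0.91 × 44.0% / 20.8% = 1.9250
E(R) = 5.7% + 1.9250 × 3.1% = 11.67%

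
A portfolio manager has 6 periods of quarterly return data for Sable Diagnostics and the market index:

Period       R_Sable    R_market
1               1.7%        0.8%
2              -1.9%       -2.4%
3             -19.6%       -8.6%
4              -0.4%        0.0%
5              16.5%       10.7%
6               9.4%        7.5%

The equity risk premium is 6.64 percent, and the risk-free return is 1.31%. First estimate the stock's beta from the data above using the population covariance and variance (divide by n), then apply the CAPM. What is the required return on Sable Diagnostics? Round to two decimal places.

12.74%

Mean R_i = (1.7 − 1.9 − 19.6 − 0.4 + 16.5 + 9.4) / 6 = 0.9500%
Mean R_m = (0.8 − 2.4 − 8.6 + 0.0 + 10.7 + 7.5) / 6 = 1.3333%
Σ(R_i − R̄_i)(R_m − R̄_m) = 413.9300  ⇒  Cov = 413.9300 / 6 = 68.9883
Σ(R_m − R̄_m)² = 240.4333  ⇒  Var(R_m) = 240.4333 / 6 = 40.0722
β = Cov / Var(R_m) = 68.9883 / 40.0722 = 1.7216
E(R) = R_f + β × MRP = 1.31% + 1.7216 × 6.64% = 12.74%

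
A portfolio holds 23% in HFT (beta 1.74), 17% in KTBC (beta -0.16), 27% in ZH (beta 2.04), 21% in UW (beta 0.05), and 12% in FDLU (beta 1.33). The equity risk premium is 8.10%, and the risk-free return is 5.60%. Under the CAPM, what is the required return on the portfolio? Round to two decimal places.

14.46%

β_P = Σ w_i β_i = 0.23×1.74 + 0.17×-0.16 + 0.27×2.04 + 0.21×0.05 + 0.12×1.33 = 1.0939
E(R_P) = R_f + β_P × MRP = 5.60% + 1.0939 × 8.10% = 14.46%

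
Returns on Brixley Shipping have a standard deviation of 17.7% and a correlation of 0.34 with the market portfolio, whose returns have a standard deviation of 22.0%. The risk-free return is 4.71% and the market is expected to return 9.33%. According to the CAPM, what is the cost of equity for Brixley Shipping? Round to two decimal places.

β = ρ × σ_i / σ_m = 0.34 × 17.7% / 22.0% = 0.2735
MRP = 9.33% − 4.71% = 4.62%
E(R) = 4.71% + 0.2735 × 4.62% = 5.97%

5.97%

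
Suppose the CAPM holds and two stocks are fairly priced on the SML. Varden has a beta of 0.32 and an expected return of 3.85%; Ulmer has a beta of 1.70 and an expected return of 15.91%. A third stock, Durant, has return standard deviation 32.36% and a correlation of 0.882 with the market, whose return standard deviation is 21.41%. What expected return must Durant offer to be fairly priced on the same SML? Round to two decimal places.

12.70%

MRP = (15.91% − 3.85%) / (1.70 − 0.32) = 8.7391%
R_f = 3.85% − 0.32 × 8.7391% = 1.0535%
β_Durant = ρ·σ_i/σ_m = 0.882 × 32.36 / 21.41 = 1.3331
E(R_Durant) = R_f + β × MRP = 1.0535% + 1.3331 × 8.7391% = 12.70%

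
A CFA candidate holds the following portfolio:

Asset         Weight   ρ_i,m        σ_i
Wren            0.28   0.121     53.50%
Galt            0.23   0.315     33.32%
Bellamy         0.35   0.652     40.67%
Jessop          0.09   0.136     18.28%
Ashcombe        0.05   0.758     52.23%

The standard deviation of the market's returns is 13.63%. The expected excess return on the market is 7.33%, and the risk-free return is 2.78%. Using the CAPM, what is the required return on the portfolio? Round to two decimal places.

β_Wren = 0.121 × 53.50% / 13.63% = 0.4749
β_Galt = 0.315 × 33.32% / 13.63% = 0.7701
β_Bellamy = 0.652 × 40.67% / 13.63% = 1.9455
β_Jessop = 0.136 × 18.28% / 13.63% = 0.1824
β_Ashcombe = 0.758 × 52.23% / 13.63% = 2.9046
β_P = Σ w_i β_i = 0.28×0.4749 + 0.23×0.7701 + 0.35×1.9455 + 0.09×0.1824 + 0.05×2.9046 = 1.1527
E(R_P) = R_f + β_P × MRP = 2.78% + 1.1527 × 7.33% = 11.23%

11.23%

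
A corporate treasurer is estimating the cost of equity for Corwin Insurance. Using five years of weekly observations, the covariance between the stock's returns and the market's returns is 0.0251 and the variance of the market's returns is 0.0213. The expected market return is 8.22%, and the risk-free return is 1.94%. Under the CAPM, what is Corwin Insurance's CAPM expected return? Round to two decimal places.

9.34%

β = Cov(R_i, R_m) / Var(R_m) = 0.0251 / 0.0213 = 1.1784
MRP = 8.22% − 1.94% = 6.28%
E(R) = R_f + β × MRP = 1.94% + 1.1784 × 6.28% = 9.34%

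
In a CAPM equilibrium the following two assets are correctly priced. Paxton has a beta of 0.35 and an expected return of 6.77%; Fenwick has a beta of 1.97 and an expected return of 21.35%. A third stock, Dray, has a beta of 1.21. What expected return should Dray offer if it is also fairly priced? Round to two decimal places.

MRP (SML slope) = (21.35% − 6.77%) / (1.97 − 0.35) = 14.58% / 1.62 = 9.0000%
R_f (intercept) = 6.77% − 0.35 × 9.0000% = 3.6200%
E(R_Dray) = R_f + β × MRP = 3.6200% + 1.21 × 9.0000% = 14.51%

14.51%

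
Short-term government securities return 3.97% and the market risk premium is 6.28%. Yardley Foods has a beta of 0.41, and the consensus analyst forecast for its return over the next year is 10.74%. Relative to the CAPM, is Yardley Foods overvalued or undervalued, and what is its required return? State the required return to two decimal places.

Required return = R_f + β·MRP = 3.97% + 0.41 × 6.28% = 6.54%
Forecast 10.74% > required 6.54% → the stock plots above the SML → undervalued.

Undervalued; required return 6.54%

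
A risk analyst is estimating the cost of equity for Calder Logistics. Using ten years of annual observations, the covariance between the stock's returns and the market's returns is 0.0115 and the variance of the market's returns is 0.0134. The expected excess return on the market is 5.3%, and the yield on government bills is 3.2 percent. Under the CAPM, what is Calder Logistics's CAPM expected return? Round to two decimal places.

β = Cov(R_i, R_m) / Var(R_m) = 0.0115 / 0.0134 = 0.8582
E(R) = R_f + β × MRP = 3.2% + 0.8582 × 5.3% = 7.75%

7.75%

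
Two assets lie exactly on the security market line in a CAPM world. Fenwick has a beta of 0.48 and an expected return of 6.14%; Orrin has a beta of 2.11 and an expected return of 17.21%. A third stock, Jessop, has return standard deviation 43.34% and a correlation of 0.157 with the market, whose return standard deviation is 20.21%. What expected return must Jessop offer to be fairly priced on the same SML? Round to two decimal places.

MRP = (17.21% − 6.14%) / (2.11 − 0.48) = 6.7914%
R_f = 6.14% − 0.48 × 6.7914% = 2.8801%
β_Jessop = ρ·σ_i/σ_m = 0.157 × 43.34 / 20.21 = 0.3367
E(R_Jessop) = R_f + β × MRP = 2.8801% + 0.3367 × 6.7914% = 5.17%

5.17%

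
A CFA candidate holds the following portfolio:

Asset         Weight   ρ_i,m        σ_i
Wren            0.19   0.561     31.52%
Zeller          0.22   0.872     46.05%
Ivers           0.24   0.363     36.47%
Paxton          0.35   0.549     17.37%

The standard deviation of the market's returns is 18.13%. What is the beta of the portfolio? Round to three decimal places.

1.032

β_Wren = 0.561 × 31.52% / 18.13% = 0.9753
β_Zeller = 0.872 × 46.05% / 18.13% = 2.2149
β_Ivers = 0.363 × 36.47% / 18.13% = 0.7302
β_Paxton = 0.549 × 17.37% / 18.13% = 0.5260
β_P = Σ w_i β_i = 0.19×0.9753 + 0.22×2.2149 + 0.24×0.7302 + 0.35×0.5260 = 1.0319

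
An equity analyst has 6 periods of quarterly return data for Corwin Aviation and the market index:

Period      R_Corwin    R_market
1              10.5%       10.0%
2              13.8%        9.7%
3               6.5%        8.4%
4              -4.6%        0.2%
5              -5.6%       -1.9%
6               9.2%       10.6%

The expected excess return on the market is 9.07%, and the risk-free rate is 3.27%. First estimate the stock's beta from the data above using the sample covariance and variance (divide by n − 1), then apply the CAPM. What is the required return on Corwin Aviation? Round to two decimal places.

16.17%

Mean R_i = (10.5 + 13.8 + 6.5 − 4.6 − 5.6 + 9.2) / 6 = 4.9667%
Mean R_m = (10.0 + 9.7 + 8.4 + 0.2 − 1.9 + 10.6) / 6 = 6.1667%
Σ(R_i − R̄_i)(R_m − R̄_m) = 216.9333  ⇒  Cov = 216.9333 / 5 = 43.3867
Σ(R_m − R̄_m)² = 152.4933  ⇒  Var(R_m) = 152.4933 / 5 = 30.4987
β = Cov / Var(R_m) = 43.3867 / 30.4987 = 1.4226
E(R) = R_f + β × MRP = 3.27% + 1.4226 × 9.07% = 16.17%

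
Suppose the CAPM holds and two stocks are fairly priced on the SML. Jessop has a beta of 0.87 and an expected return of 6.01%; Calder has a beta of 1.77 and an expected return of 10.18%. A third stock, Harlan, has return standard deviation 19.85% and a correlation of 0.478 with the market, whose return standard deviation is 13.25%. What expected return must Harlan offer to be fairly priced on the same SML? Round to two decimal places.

MRP = (10.18% − 6.01%) / (1.77 − 0.87) = 4.6333%
R_f = 6.01% − 0.87 × 4.6333% = 1.9790%
β_Harlan = ρ·σ_i/σ_m = 0.478 × 19.85 / 13.25 = 0.7161
E(R_Harlan) = R_f + β × MRP = 1.9790% + 0.7161 × 4.6333% = 5.30%

5.30%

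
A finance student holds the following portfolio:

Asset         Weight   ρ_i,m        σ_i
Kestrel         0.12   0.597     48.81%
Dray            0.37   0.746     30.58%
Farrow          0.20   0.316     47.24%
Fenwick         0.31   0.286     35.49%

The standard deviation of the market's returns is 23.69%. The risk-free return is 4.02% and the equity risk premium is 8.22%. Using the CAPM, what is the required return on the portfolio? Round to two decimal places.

10.29%

β_Kestrel = 0.597 × 48.81% / 23.69% = 1.2300
β_Dray = 0.746 × 30.58% / 23.69% = 0.9630
β_Farrow = 0.316 × 47.24% / 23.69% = 0.6301
β_Fenwick = 0.286 × 35.49% / 23.69% = 0.4285
β_P = Σ w_i β_i = 0.12×1.2300 + 0.37×0.9630 + 0.20×0.6301 + 0.31×0.4285 = 0.7628
E(R_P) = R_f + β_P × MRP = 4.02% + 0.7628 × 8.22% = 10.29%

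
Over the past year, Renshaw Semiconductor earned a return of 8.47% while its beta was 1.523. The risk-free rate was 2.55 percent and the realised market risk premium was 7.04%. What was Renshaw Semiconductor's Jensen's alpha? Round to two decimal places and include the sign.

CAPM benchmark = R_f + β(R_m − R_f) = 2.55% + 1.523 × 7.04% = 13.27192%
α = actual − benchmark = 8.47% − 13.27192% = -4.80%

-4.80%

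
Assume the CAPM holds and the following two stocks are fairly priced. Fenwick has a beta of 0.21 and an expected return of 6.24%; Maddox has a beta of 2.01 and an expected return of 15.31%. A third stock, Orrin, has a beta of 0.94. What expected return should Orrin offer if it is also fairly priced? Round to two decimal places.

9.92%

MRP (SML slope) = (15.31% − 6.24%) / (2.01 − 0.21) = 9.07% / 1.80 = 5.0389%
R_f (intercept) = 6.24% − 0.21 × 5.0389% = 5.1818%
E(R_Orrin) = R_f + β × MRP = 5.1818% + 0.94 × 5.0389% = 9.92%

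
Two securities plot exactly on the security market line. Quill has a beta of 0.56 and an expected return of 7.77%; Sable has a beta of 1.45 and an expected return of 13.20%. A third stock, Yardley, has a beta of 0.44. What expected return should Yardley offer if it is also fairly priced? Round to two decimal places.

7.04%

MRP (SML slope) = (13.20% − 7.77%) / (1.45 − 0.56) = 5.43% / 0.89 = 6.1011%
R_f (intercept) = 7.77% − 0.56 × 6.1011% = 4.3534%
E(R_Yardley) = R_f + β × MRP = 4.3534% + 0.44 × 6.1011% = 7.04%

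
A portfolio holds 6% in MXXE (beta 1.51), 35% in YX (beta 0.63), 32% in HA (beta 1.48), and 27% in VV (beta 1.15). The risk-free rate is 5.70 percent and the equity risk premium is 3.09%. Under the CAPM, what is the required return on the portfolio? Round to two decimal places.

β_P = Σ w_i β_i = 0.06×1.51 + 0.35×0.63 + 0.32×1.48 + 0.27×1.15 = 1.0952
E(R_P) = R_f + β_P × MRP = 5.70% + 1.0952 × 3.09% = 9.08%

9.08%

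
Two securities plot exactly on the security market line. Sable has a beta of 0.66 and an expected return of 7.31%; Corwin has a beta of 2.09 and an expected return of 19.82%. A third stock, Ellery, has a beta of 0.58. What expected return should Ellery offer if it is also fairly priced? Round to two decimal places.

MRP (SML slope) = (19.82% − 7.31%) / (2.09 − 0.66) = 12.51% / 1.43 = 8.7483%
R_f (intercept) = 7.31% − 0.66 × 8.7483% = 1.5361%
E(R_Ellery) = R_f + β × MRP = 1.5361% + 0.58 × 8.7483% = 6.61%

6.61%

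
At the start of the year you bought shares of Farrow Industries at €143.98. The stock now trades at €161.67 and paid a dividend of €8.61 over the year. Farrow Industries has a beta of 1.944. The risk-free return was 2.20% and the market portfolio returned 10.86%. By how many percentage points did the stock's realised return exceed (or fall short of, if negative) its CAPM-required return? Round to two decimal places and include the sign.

Realised HPR = (P1 + D1 − P0) / P0 = (161.67 + 8.61 − 143.98) / 143.98 = 26.30 / 143.98 = 18.2664%
MRP = 10.86% − 2.20% = 8.66%
CAPM required = R_f + β·MRP = 2.20% + 1.944 × 8.66% = 19.03504%
α = realised − required = 18.2664% − 19.03504% = -0.77%

-0.77%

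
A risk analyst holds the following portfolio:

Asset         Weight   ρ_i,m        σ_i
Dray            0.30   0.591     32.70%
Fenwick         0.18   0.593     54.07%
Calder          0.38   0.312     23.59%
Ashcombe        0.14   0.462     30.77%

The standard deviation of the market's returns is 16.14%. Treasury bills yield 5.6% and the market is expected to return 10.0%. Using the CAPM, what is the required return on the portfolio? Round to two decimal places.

β_Dray = 0.591 × 32.70% / 16.14% = 1.1974
β_Fenwick = 0.593 × 54.07% / 16.14% = 1.9866
β_Calder = 0.312 × 23.59% / 16.14% = 0.4560
β_Ashcombe = 0.462 × 30.77% / 16.14% = 0.8808
β_P = Σ w_i β_i = 0.30×1.1974 + 0.18×1.9866 + 0.38×0.4560 + 0.14×0.8808 = 1.0134
MRP = 10.0% − 5.6% = 4.40%
E(R_P) = R_f + β_P × MRP = 5.6% + 1.0134 × 4.4% = 10.06%

10.06%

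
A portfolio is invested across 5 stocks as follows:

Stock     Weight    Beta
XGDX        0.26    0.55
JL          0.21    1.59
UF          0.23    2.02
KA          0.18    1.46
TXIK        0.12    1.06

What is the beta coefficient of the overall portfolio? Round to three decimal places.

β_P = Σ w_i β_i = 0.26×0.55 + 0.21×1.59 + 0.23×2.02 + 0.18×1.46 + 0.12×1.06 = 1.3315

1.332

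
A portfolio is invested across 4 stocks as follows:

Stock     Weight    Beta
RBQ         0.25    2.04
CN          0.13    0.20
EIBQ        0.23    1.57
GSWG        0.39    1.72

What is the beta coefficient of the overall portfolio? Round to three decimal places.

1.568

β_P = Σ w_i β_i = 0.25×2.04 + 0.13×0.20 + 0.23×1.57 + 0.39×1.72 = 1.5679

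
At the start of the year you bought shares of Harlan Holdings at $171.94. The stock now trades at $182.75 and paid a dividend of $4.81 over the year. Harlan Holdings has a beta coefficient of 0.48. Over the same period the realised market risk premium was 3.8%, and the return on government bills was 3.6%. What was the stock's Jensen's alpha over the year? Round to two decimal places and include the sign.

Realised HPR = (P1 + D1 − P0) / P0 = (182.75 + 4.81 − 171.94) / 171.94 = 15.62 / 171.94 = 9.0846%
CAPM required = R_f + β·MRP = 3.6% + 0.48 × 3.8% = 5.4240%
α = realised − required = 9.0846% − 5.4240% = +3.66%

+3.66%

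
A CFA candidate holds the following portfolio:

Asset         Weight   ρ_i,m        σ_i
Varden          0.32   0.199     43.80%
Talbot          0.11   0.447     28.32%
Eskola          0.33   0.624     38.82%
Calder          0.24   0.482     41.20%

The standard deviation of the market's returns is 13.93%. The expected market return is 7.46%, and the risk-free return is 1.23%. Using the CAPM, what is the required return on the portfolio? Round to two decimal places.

8.81%

β_Varden = 0.199 × 43.80% / 13.93% = 0.6257
β_Talbot = 0.447 × 28.32% / 13.93% = 0.9088
β_Eskola = 0.624 × 38.82% / 13.93% = 1.7390
β_Calder = 0.482 × 41.20% / 13.93% = 1.4256
β_P = Σ w_i β_i = 0.32×0.6257 + 0.11×0.9088 + 0.33×1.7390 + 0.24×1.4256 = 1.2162
MRP = 7.46% − 1.23% = 6.23%
E(R_P) = R_f + β_P × MRP = 1.23% + 1.2162 × 6.23% = 8.81%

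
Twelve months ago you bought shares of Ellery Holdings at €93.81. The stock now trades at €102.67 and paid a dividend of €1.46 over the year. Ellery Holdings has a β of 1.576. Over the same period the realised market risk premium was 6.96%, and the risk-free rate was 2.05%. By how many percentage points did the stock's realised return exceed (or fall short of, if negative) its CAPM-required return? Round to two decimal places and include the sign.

-2.02%

Realised HPR = (P1 + D1 − P0) / P0 = (102.67 + 1.46 − 93.81) / 93.81 = 10.32 / 93.81 = 11.0010%
CAPM required = R_f + β·MRP = 2.05% + 1.576 × 6.96% = 13.01896%
α = realised − required = 11.0010% − 13.01896% = -2.02%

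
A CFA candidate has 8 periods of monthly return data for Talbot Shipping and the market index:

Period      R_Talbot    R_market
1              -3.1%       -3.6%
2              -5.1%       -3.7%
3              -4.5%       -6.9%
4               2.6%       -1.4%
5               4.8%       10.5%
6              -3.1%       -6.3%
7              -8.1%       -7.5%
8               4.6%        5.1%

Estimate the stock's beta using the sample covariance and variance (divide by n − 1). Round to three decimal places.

0.671

Mean R_i = (-3.1 − 5.1 − 4.5 + 2.6 + 4.8 − 3.1 − 8.1 + 4.6) / 8 = -1.4875%
Mean R_m = (-3.6 − 3.7 − 6.9 − 1.4 + 10.5 − 6.3 − 7.5 + 5.1) / 8 = -1.7250%
Σ(R_i − R̄_i)(R_m − R̄_m) = 191.0525  ⇒  Cov = 191.0525 / 7 = 27.2932
Σ(R_m − R̄_m)² = 284.6150  ⇒  Var(R_m) = 284.6150 / 7 = 40.6593
β = Cov / Var(R_m) = 27.2932 / 40.6593 = 0.6713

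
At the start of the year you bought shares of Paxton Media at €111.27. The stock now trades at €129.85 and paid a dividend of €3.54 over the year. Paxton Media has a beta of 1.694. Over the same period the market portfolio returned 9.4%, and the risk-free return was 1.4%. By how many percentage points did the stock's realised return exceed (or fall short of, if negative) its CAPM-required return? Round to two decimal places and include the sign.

+4.93%

Realised HPR = (P1 + D1 − P0) / P0 = (129.85 + 3.54 − 111.27) / 111.27 = 22.12 / 111.27 = 19.8796%
MRP = 9.4% − 1.4% = 8.00%
CAPM required = R_f + β·MRP = 1.4% + 1.694 × 8.0% = 14.9520%
α = realised − required = 19.8796% − 14.9520% = +4.93%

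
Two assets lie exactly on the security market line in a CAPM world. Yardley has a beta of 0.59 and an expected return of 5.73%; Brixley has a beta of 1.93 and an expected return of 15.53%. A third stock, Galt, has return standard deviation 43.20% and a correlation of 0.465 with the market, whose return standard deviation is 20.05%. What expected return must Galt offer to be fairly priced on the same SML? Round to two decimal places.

8.74%

MRP = (15.53% − 5.73%) / (1.93 − 0.59) = 7.3134%
R_f = 5.73% − 0.59 × 7.3134% = 1.4151%
β_Galt = ρ·σ_i/σ_m = 0.465 × 43.20 / 20.05 = 1.0019
E(R_Galt) = R_f + β × MRP = 1.4151% + 1.0019 × 7.3134% = 8.74%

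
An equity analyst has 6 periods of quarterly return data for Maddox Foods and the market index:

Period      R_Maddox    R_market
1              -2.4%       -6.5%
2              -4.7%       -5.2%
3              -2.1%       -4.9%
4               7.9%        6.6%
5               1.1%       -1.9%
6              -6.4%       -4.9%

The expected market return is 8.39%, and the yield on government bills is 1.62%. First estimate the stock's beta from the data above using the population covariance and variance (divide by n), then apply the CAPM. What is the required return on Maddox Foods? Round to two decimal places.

8.15%

Mean R_i = (-2.4 − 4.7 − 2.1 + 7.9 + 1.1 − 6.4) / 6 = -1.1000%
Mean R_m = (-6.5 − 5.2 − 4.9 + 6.6 − 1.9 − 4.9) / 6 = -2.8000%
Σ(R_i − R̄_i)(R_m − R̄_m) = 113.2600  ⇒  Cov = 113.2600 / 6 = 18.8767
Σ(R_m − R̄_m)² = 117.4400  ⇒  Var(R_m) = 117.4400 / 6 = 19.5733
β = Cov / Var(R_m) = 18.8767 / 19.5733 = 0.9644
MRP = 8.39% − 1.62% = 6.77%
E(R) = R_f + β × MRP = 1.62% + 0.9644 × 6.77% = 8.15%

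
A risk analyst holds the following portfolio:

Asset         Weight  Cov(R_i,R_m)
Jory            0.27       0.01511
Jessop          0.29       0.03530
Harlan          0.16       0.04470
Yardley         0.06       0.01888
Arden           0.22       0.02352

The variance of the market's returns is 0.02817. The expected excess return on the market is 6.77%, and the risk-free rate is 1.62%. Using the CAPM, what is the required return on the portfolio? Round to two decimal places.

β_Jory = 0.01511 / 0.02817 = 0.5364
β_Jessop = 0.03530 / 0.02817 = 1.2531
β_Harlan = 0.04470 / 0.02817 = 1.5868
β_Yardley = 0.01888 / 0.02817 = 0.6702
β_Arden = 0.02352 / 0.02817 = 0.8349
β_P = Σ w_i β_i = 0.27×0.5364 + 0.29×1.2531 + 0.16×1.5868 + 0.06×0.6702 + 0.22×0.8349 = 0.9860
E(R_P) = R_f + β_P × MRP = 1.62% + 0.9860 × 6.77% = 8.30%

8.30%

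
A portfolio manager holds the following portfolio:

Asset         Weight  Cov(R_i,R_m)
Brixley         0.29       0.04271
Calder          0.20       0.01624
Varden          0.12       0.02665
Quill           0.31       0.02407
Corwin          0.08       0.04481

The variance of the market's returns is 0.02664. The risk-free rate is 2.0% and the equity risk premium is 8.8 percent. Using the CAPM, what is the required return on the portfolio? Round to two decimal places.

11.87%

β_Brixley = 0.04271 / 0.02664 = 1.6032
β_Calder = 0.01624 / 0.02664 = 0.6096
β_Varden = 0.02665 / 0.02664 = 1.0004
β_Quill = 0.02407 / 0.02664 = 0.9035
β_Corwin = 0.04481 / 0.02664 = 1.6821
β_P = Σ w_i β_i = 0.29×1.6032 + 0.20×0.6096 + 0.12×1.0004 + 0.31×0.9035 + 0.08×1.6821 = 1.1215
E(R_P) = R_f + β_P × MRP = 2.0% + 1.1215 × 8.8% = 11.87%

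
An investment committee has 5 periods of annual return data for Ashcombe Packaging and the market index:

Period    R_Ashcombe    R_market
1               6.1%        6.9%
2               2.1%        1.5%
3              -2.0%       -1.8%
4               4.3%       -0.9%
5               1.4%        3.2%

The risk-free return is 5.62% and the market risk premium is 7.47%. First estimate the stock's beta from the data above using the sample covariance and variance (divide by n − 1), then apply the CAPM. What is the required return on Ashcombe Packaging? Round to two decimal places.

9.99%

Mean R_i = (6.1 + 2.1 − 2.0 + 4.3 + 1.4) / 5 = 2.3800%
Mean R_m = (6.9 + 1.5 − 1.8 − 0.9 + 3.2) / 5 = 1.7800%
Σ(R_i − R̄_i)(R_m − R̄_m) = 28.2680  ⇒  Cov = 28.2680 / 4 = 7.0670
Σ(R_m − R̄_m)² = 48.3080  ⇒  Var(R_m) = 48.3080 / 4 = 12.0770
β = Cov / Var(R_m) = 7.0670 / 12.0770 = 0.5852
E(R) = R_f + β × MRP = 5.62% + 0.5852 × 7.47% = 9.99%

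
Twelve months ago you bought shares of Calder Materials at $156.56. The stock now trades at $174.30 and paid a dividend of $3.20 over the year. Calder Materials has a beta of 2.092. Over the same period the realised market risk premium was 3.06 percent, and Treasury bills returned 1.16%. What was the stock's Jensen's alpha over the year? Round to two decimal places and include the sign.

+5.81%

Realised HPR = (P1 + D1 − P0) / P0 = (174.30 + 3.20 − 156.56) / 156.56 = 20.94 / 156.56 = 13.3751%
CAPM required = R_f + β·MRP = 1.16% + 2.092 × 3.06% = 7.56152%
α = realised − required = 13.3751% − 7.56152% = +5.81%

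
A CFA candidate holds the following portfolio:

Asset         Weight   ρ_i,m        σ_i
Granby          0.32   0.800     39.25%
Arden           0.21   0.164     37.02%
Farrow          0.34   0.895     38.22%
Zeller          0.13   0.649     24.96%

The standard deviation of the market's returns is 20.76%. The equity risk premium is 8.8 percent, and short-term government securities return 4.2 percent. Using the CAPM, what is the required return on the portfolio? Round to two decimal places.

14.82%

β_Granby = 0.800 × 39.25% / 20.76% = 1.5125
β_Arden = 0.164 × 37.02% / 20.76% = 0.2925
β_Farrow = 0.895 × 38.22% / 20.76% = 1.6477
β_Zeller = 0.649 × 24.96% / 20.76% = 0.7803
β_P = Σ w_i β_i = 0.32×1.5125 + 0.21×0.2925 + 0.34×1.6477 + 0.13×0.7803 = 1.2071
E(R_P) = R_f + β_P × MRP = 4.2% + 1.2071 × 8.8% = 14.82%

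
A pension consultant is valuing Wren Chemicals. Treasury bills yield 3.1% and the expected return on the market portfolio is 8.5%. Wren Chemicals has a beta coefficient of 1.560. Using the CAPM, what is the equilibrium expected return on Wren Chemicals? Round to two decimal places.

Market risk premium = E(R_m) − R_f = 8.5% − 3.1% = 5.40%
E(R) = R_f + β × MRP = 3.1% + 1.560 × 5.4% = 11.52%

11.52%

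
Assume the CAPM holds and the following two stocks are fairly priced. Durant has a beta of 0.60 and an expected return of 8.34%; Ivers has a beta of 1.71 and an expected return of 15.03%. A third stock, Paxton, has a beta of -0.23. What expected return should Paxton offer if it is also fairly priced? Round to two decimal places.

MRP (SML slope) = (15.03% − 8.34%) / (1.71 − 0.60) = 6.69% / 1.11 = 6.0270%
R_f (intercept) = 8.34% − 0.60 × 6.0270% = 4.7238%
E(R_Paxton) = R_f + β × MRP = 4.7238% + -0.23 × 6.0270% = 3.34%

3.34%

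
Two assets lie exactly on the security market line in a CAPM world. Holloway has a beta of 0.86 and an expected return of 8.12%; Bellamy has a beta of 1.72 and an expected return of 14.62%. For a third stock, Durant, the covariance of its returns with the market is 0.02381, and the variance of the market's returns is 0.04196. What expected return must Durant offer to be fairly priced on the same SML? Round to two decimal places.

5.91%

MRP = (14.62% − 8.12%) / (1.72 − 0.86) = 7.5581%
R_f = 8.12% − 0.86 × 7.5581% = 1.6200%
β_Durant = Cov / Var(R_m) = 0.02381 / 0.04196 = 0.5674
E(R_Durant) = R_f + β × MRP = 1.6200% + 0.5674 × 7.5581% = 5.91%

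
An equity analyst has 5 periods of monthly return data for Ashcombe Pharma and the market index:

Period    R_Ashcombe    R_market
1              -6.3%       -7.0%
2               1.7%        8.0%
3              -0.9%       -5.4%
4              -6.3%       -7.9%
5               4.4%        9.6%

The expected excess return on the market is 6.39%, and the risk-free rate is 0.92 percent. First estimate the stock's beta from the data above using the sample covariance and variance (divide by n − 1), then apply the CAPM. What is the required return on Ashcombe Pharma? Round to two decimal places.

Mean R_i = (-6.3 + 1.7 − 0.9 − 6.3 + 4.4) / 5 = -1.4800%
Mean R_m = (-7.0 + 8.0 − 5.4 − 7.9 + 9.6) / 5 = -0.5400%
Σ(R_i − R̄_i)(R_m − R̄_m) = 150.5740  ⇒  Cov = 150.5740 / 4 = 37.6435
Σ(R_m − R̄_m)² = 295.2720  ⇒  Var(R_m) = 295.2720 / 4 = 73.8180
β = Cov / Var(R_m) = 37.6435 / 73.8180 = 0.5100
E(R) = R_f + β × MRP = 0.92% + 0.5100 × 6.39% = 4.18%

4.18%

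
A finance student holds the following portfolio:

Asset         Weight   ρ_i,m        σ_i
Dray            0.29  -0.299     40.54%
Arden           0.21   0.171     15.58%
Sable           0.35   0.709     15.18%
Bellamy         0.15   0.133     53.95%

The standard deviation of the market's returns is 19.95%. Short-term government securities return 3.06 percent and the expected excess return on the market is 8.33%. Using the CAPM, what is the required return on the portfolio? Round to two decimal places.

β_Dray = -0.299 × 40.54% / 19.95% = -0.6076
β_Arden = 0.171 × 15.58% / 19.95% = 0.1335
β_Sable = 0.709 × 15.18% / 19.95% = 0.5395
β_Bellamy = 0.133 × 53.95% / 19.95% = 0.3597
β_P = Σ w_i β_i = 0.29×-0.6076 + 0.21×0.1335 + 0.35×0.5395 + 0.15×0.3597 = 0.0946
E(R_P) = R_f + β_P × MRP = 3.06% + 0.0946 × 8.33% = 3.85%

3.85%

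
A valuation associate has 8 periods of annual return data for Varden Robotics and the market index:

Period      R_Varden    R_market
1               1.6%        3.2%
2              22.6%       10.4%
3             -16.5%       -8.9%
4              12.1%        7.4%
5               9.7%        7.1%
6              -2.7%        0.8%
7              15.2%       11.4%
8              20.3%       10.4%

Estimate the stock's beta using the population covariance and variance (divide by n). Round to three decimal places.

Mean R_i = (1.6 + 22.6 − 16.5 + 12.1 + 9.7 − 2.7 + 15.2 + 20.3) / 8 = 7.7875%
Mean R_m = (3.2 + 10.4 − 8.9 + 7.4 + 7.1 + 0.8 + 11.4 + 10.4) / 8 = 5.2250%
Σ(R_i − R̄_i)(R_m − R̄_m) = 602.1425  ⇒  Cov = 602.1425 / 8 = 75.2678
Σ(R_m − R̄_m)² = 323.1350  ⇒  Var(R_m) = 323.1350 / 8 = 40.3919
β = Cov / Var(R_m) = 75.2678 / 40.3919 = 1.8634

1.863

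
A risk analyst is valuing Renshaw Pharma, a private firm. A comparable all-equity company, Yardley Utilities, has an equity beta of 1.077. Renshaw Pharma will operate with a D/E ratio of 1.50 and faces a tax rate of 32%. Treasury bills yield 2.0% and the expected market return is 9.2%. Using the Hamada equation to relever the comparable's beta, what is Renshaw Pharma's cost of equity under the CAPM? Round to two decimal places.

17.66%

β_L = β_U × [1 + (1 − t)(D/E)] = 1.077 × [1 + (1 − 0.32) × 1.50]
    = 1.077 × [1 + 0.68 × 1.50] = 1.077 × 2.0200 = 2.1755
MRP = 9.2% − 2.0% = 7.20%
E(R) = R_f + β_L × MRP = 2.0% + 2.1755 × 7.2% = 17.66%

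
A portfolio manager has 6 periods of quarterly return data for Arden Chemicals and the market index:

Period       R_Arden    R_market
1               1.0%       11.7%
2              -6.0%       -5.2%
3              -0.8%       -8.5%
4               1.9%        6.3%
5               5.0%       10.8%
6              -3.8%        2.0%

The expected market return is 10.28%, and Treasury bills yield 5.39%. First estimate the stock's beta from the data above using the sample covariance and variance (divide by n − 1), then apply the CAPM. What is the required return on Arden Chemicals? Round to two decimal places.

Mean R_i = (1.0 − 6.0 − 0.8 + 1.9 + 5.0 − 3.8) / 6 = -0.4500%
Mean R_m = (11.7 − 5.2 − 8.5 + 6.3 + 10.8 + 2.0) / 6 = 2.8500%
Σ(R_i − R̄_i)(R_m − R̄_m) = 115.7650  ⇒  Cov = 115.7650 / 5 = 23.1530
Σ(R_m − R̄_m)² = 347.7750  ⇒  Var(R_m) = 347.7750 / 5 = 69.5550
β = Cov / Var(R_m) = 23.1530 / 69.5550 = 0.3329
MRP = 10.28% − 5.39% = 4.89%
E(R) = R_f + β × MRP = 5.39% + 0.3329 × 4.89% = 7.02%

7.02%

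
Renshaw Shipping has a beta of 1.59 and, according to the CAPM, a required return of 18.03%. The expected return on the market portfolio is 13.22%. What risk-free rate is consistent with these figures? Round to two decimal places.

E(R) = R_f + β(E(R_m) − R_f) = R_f(1 − β) + β·E(R_m)
18.03% = R_f × (1 − 1.59) + 1.59 × 13.22%
18.03% = R_f × -0.59 + 21.0198%
R_f = (18.03% − 21.0198%) / -0.59 = 5.07%

5.07%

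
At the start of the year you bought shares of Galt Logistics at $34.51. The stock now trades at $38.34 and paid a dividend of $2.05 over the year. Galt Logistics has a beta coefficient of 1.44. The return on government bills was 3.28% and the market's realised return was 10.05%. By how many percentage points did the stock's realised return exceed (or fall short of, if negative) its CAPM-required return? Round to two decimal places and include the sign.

+4.01%

Realised HPR = (P1 + D1 − P0) / P0 = (38.34 + 2.05 − 34.51) / 34.51 = 5.88 / 34.51 = 17.0385%
MRP = 10.05% − 3.28% = 6.77%
CAPM required = R_f + β·MRP = 3.28% + 1.44 × 6.77% = 13.0288%
α = realised − required = 17.0385% − 13.0288% = +4.01%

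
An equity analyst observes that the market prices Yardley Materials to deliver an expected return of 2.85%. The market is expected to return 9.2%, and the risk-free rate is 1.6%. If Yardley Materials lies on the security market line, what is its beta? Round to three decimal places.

MRP = 9.2% − 1.6% = 7.60%
β = (E(R) − R_f) / MRP = (2.85% − 1.6%) / 7.6% = 1.25% / 7.6% = 0.164

0.164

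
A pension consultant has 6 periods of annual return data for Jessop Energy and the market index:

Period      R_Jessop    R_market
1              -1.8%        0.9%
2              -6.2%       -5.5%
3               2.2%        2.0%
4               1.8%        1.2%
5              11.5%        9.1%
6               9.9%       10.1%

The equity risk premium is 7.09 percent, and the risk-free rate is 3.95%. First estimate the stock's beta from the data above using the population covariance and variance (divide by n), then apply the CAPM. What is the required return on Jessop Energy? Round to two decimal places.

Mean R_i = (-1.8 − 6.2 + 2.2 + 1.8 + 11.5 + 9.9) / 6 = 2.9000%
Mean R_m = (0.9 − 5.5 + 2.0 + 1.2 + 9.1 + 10.1) / 6 = 2.9667%
Σ(R_i − R̄_i)(R_m − R̄_m) = 192.0600  ⇒  Cov = 192.0600 / 6 = 32.0100
Σ(R_m − R̄_m)² = 168.5133  ⇒  Var(R_m) = 168.5133 / 6 = 28.0856
β = Cov / Var(R_m) = 32.0100 / 28.0856 = 1.1397
E(R) = R_f + β × MRP = 3.95% + 1.1397 × 7.09% = 12.03%

12.03%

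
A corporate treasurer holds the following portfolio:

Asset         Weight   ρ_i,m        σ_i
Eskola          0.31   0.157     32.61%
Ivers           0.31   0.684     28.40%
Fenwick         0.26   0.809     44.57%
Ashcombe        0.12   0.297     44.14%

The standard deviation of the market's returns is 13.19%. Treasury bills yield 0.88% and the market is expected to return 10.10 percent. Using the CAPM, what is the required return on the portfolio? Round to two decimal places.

13.85%

β_Eskola = 0.157 × 32.61% / 13.19% = 0.3882
β_Ivers = 0.684 × 28.40% / 13.19% = 1.4728
β_Fenwick = 0.809 × 44.57% / 13.19% = 2.7337
β_Ashcombe = 0.297 × 44.14% / 13.19% = 0.9939
β_P = Σ w_i β_i = 0.31×0.3882 + 0.31×1.4728 + 0.26×2.7337 + 0.12×0.9939 = 1.4069
MRP = 10.10% − 0.88% = 9.22%
E(R_P) = R_f + β_P × MRP = 0.88% + 1.4069 × 9.22% = 13.85%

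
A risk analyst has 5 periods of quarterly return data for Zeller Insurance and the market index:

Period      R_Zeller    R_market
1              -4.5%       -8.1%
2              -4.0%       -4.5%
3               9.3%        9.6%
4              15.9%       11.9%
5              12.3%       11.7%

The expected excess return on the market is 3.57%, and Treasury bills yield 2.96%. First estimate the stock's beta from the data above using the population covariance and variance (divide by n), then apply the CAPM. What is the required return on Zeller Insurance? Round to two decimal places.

Mean R_i = (-4.5 − 4.0 + 9.3 + 15.9 + 12.3) / 5 = 5.8000%
Mean R_m = (-8.1 − 4.5 + 9.6 + 11.9 + 11.7) / 5 = 4.1200%
Σ(R_i − R̄_i)(R_m − R̄_m) = 357.3700  ⇒  Cov = 357.3700 / 5 = 71.4740
Σ(R_m − R̄_m)² = 371.6480  ⇒  Var(R_m) = 371.6480 / 5 = 74.3296
β = Cov / Var(R_m) = 71.4740 / 74.3296 = 0.9616
E(R) = R_f + β × MRP = 2.96% + 0.9616 × 3.57% = 6.39%

6.39%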